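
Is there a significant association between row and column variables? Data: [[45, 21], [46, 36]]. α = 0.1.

χ² = 2.255. df = 1, critical = 2.706. Fail to reject H₀. No evidence of dependence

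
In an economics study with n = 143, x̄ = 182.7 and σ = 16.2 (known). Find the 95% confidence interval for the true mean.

CI = x̄ ± z*(σ/√n) = 182.7 ± 1.96(16.2/√143) = 182.7 ± 2.66 = (180.04, 185.36)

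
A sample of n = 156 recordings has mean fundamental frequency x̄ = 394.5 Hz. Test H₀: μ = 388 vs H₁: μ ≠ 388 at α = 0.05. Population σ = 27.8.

z = (x̄ - μ₀)/(σ/√n) = (394.5 - 388)/(27.8/√156) = 2.92. Critical value: ±1.96. Since |2.92| > 1.96, Reject H₀.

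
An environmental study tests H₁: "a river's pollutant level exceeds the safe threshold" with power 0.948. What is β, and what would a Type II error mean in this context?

β = 1 - power = 1 - 0.948 = 0.052. A Type II error is failing to reject H₀ when H₀ is false (false negative) — here, failing to conclude that a river's pollutant level exceeds the safe threshold when in fact it is true. Consequence: allowing unsafe pollution to continue.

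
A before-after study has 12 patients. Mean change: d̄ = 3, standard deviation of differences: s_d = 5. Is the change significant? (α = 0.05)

t = d̄/(s_d/√n) = 3/(5/√12) = 2.078. df = 11, critical t = ±2.201. Fail to reject H₀.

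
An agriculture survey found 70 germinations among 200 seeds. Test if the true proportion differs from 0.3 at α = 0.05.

p̂ = 0.35, p₀ = 0.3. z = (p̂ - p₀)/√(p₀(1-p₀)/n) = 1.543. Critical: ±1.96. Fail to reject H₀.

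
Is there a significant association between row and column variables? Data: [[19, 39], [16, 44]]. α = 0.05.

χ² = 0.525. df = 1, critical = 3.841. Fail to reject H₀. No evidence of dependence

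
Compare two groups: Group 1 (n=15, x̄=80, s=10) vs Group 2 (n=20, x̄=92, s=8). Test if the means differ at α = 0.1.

Pooled sp = 8.9. t = -3.946, df = 33. Critical t = ±1.692. Reject H₀.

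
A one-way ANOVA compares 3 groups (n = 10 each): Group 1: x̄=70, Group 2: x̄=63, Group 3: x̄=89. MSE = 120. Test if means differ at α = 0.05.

Grand mean = 74.0. SS_between = 3620.0, MS_between = 1810.0. F = 15.083, F_crit ≈ 3.354. Reject H₀.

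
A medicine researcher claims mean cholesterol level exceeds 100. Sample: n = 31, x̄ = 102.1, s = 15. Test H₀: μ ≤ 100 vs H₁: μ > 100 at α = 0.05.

t = (102.1 - 100)/(15/√31) = 0.779, df = 30. Critical t = 1.697. Fail to reject H₀.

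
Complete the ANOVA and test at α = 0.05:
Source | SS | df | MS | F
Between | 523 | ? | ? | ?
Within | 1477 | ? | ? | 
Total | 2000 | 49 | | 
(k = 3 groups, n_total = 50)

df_between = 2, df_within = 47. MS_between = 261.5, MS_within = 31.43. F = 8.321, F_crit ≈ 3.195. Reject H₀.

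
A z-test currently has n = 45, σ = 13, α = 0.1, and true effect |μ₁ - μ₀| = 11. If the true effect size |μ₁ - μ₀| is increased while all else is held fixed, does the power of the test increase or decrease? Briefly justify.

Power increases: a larger true effect increases the non-centrality λ = |μ₁ - μ₀|/(σ/√n).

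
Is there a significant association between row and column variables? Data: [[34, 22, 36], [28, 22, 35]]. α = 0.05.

χ² = 0.318. df = 2, critical = 5.991. Fail to reject H₀. No evidence of dependence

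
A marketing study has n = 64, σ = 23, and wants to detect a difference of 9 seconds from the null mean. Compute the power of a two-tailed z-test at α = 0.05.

SE = σ/√n = 23/√64 = 2.875. Non-centrality λ = d/SE = 9/2.875 = 3.13. Power ≈ Φ(λ - z_{α/2}) = Φ(3.13 - 1.96) = Φ(1.17) = 0.879.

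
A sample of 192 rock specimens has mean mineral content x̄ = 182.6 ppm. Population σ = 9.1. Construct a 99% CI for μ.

CI = x̄ ± z*(σ/√n) = 182.6 ± 2.576(9.1/√192) = 182.6 ± 1.69 = (180.91, 184.29)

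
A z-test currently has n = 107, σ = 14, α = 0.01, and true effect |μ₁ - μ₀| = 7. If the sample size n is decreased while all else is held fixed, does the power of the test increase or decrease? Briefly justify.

Power decreases: a smaller n inflates the standard error σ/√n, pulling the sampling distribution under H₁ back toward the critical value.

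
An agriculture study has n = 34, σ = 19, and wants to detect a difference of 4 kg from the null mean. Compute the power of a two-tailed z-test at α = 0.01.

SE = σ/√n = 19/√34 = 3.258. Non-centrality λ = d/SE = 4/3.258 = 1.228. Power ≈ Φ(λ - z_{α/2}) = Φ(1.228 - 2.576) = Φ(-1.348) = 0.089.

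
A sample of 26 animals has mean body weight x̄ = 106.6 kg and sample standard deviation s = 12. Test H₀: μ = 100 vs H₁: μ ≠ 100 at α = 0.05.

t = (x̄ - μ₀)/(s/√n) = (106.6 - 100)/(12/√26) = 2.804. df = 25, critical t = ±2.06. Reject H₀.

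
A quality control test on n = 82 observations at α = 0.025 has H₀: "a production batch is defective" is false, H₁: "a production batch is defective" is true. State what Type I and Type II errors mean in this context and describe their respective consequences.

Type I (false positive): concluding that a production batch is defective when it is not — scrapping a good batch — wasted material and cost for no reason. Type II (false negative): failing to conclude that a production batch is defective when it is — shipping a defective batch — faulty products reach customers. Which is costlier depends on domain priorities and is a judgement call rather than a statistical fact.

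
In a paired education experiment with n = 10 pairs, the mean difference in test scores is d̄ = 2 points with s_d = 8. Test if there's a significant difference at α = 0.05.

t = d̄/(s_d/√n) = 2/(8/√10) = 0.791. df = 9, critical t = ±2.262. Fail to reject H₀.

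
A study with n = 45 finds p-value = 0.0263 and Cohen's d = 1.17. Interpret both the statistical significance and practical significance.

Statistically significant (p = 0.0263 < 0.05). Cohen's d = 1.17 indicates a large effect size. Both statistical and practical significance should be considered.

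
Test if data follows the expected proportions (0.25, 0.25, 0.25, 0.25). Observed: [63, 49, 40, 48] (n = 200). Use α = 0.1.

Expected: [50.0, 50.0, 50.0, 50.0]. χ² = 5.48. df = 3, critical = 6.251. Fail to reject H₀.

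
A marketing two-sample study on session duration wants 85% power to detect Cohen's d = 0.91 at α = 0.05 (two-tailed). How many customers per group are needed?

z_{α/2} = 1.96, z_β = Φ⁻¹(0.85) = 1.036. For large effect (d = 0.91): n per group = 2(z_{α/2} + z_β)²/d² = 2(1.96 + 1.036)²/0.91² = 21.7 → 22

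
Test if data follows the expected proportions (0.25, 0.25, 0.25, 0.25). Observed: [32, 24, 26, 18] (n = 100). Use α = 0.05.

Expected: [25.0, 25.0, 25.0, 25.0]. χ² = 4.0. df = 3, critical = 7.815. Fail to reject H₀.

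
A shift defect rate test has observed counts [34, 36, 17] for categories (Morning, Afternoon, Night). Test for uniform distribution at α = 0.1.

Expected = 29 each. χ² = Σ(O-E)²/E = 7.517. df = 2, critical value = 4.605. Reject H₀.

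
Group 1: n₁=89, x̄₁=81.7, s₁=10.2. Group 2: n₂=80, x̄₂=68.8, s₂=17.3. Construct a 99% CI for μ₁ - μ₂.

Difference = 12.9. SE = √(10.2²/89 + 17.3²/80) = 2.216. CI = (7.19, 18.61)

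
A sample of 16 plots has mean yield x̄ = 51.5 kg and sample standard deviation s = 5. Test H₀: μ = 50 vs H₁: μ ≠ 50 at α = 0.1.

t = (x̄ - μ₀)/(s/√n) = (51.5 - 50)/(5/√16) = 1.2. df = 15, critical t = ±1.753. Fail to reject H₀.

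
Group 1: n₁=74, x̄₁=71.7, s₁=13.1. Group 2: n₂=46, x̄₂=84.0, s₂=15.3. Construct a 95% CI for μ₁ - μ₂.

Difference = -12.3. SE = √(13.1²/74 + 15.3²/46) = 2.722. CI = (-17.63, -6.97)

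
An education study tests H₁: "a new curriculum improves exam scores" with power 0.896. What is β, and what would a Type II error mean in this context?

β = 1 - power = 1 - 0.896 = 0.104. A Type II error is failing to reject H₀ when H₀ is false (false negative) — here, failing to conclude that a new curriculum improves exam scores when in fact it is true. Consequence: keeping the old curriculum when the new one would have helped students.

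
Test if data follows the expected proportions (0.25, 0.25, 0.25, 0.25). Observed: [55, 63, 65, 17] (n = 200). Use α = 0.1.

Expected: [50.0, 50.0, 50.0, 50.0]. χ² = 30.16. df = 3, critical = 6.251. Reject H₀.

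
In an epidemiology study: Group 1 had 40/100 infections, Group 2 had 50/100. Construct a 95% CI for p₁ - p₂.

p̂₁ = 0.4, p̂₂ = 0.5. Difference = -0.1. CI = (-0.237, 0.037)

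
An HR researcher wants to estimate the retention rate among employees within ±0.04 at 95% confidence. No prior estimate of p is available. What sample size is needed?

Conservative approach: use p = 0.5 (maximizes p(1-p) = 0.25). n = z²(0.25)/E² = 1.96²×0.25/0.04² = 600.2 → n = 601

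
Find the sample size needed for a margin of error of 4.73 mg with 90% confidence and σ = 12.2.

n = (z*σ/E)² = (1.645×12.2/4.73)² = 18.002 → n = 19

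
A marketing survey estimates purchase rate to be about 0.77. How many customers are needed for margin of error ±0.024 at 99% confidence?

n = z²p(1-p)/E² = 2.576²×0.77×0.23/0.024² = 2040.3 → n = 2041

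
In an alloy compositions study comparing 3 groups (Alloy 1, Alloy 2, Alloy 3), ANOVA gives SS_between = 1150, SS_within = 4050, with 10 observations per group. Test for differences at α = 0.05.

df_between = 2, df_within = 27. F = MS_between/MS_within = 575.0/150.0 = 3.833. F_crit ≈ 3.354. Reject H₀. At least one mean differs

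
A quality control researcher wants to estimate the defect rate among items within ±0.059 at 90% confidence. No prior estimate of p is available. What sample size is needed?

Conservative approach: use p = 0.5 (maximizes p(1-p) = 0.25). n = z²(0.25)/E² = 1.645²×0.25/0.059² = 194.3 → n = 195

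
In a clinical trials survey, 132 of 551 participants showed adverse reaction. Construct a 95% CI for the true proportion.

p̂ = 0.24. CI = p̂ ± z*√(p̂(1-p̂)/n) = (0.204, 0.275)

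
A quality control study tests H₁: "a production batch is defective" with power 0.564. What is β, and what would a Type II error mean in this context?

β = 1 - power = 1 - 0.564 = 0.436. A Type II error is failing to reject H₀ when H₀ is false (false negative) — here, failing to conclude that a production batch is defective when in fact it is true. Consequence: shipping a defective batch — faulty products reach customers.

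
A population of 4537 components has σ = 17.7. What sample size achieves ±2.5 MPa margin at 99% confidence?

Without FPC: n₀ = (2.576×17.7/2.5)² = 332.628. With FPC: n = n₀N/(n₀+N-1) = 310.0 → n = 310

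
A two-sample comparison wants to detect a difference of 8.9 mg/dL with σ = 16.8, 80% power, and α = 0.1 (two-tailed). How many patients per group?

n per group = 2(z_α/2 + z_β)²σ²/d² = 2×(1.645 + 0.84)²×16.8²/8.9² = 44.01 → n = 45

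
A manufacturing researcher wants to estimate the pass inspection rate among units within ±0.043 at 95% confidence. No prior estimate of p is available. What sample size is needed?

Conservative approach: use p = 0.5 (maximizes p(1-p) = 0.25). n = z²(0.25)/E² = 1.96²×0.25/0.043² = 519.4 → n = 520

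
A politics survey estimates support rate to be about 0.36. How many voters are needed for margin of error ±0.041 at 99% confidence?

n = z²p(1-p)/E² = 2.576²×0.36×0.64/0.041² = 909.5 → n = 910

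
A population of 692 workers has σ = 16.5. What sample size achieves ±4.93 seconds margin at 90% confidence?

Without FPC: n₀ = (1.645×16.5/4.93)² = 30.311. With FPC: n = n₀N/(n₀+N-1) = 29.1 → n = 30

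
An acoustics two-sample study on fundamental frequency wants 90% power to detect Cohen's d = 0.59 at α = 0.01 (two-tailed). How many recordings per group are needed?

z_{α/2} = 2.576, z_β = Φ⁻¹(0.9) = 1.282. For medium effect (d = 0.59): n per group = 2(z_{α/2} + z_β)²/d² = 2(2.576 + 1.282)²/0.59² = 85.5 → 86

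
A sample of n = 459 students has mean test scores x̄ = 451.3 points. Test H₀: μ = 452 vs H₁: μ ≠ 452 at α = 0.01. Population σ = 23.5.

z = (x̄ - μ₀)/(σ/√n) = (451.3 - 452)/(23.5/√459) = -0.638. Critical value: ±2.576. Since |-0.638| ≤ 2.576, Fail to reject H₀.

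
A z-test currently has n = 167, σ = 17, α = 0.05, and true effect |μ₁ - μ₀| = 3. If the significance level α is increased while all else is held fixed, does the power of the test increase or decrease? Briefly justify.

Power increases: a larger α lowers the critical value, so more of the H₁ sampling distribution falls in the rejection region.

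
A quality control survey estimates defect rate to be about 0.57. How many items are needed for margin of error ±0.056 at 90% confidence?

n = z²p(1-p)/E² = 1.645²×0.57×0.43/0.056² = 211.5 → n = 212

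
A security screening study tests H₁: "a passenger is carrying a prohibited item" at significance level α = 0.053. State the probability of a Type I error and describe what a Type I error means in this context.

P(Type I error) = α = 0.053. A Type I error is rejecting H₀ when H₀ is actually true (false positive) — here, concluding that a passenger is carrying a prohibited item when in fact this is not the case. Consequence: detaining an innocent passenger — delay and inconvenience.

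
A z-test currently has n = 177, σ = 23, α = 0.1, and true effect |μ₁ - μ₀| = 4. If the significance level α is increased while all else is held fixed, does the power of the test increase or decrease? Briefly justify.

Power increases: a larger α lowers the critical value, so more of the H₁ sampling distribution falls in the rejection region.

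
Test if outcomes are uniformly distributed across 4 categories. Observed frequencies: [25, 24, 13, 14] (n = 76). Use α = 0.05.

Expected = 19 each. χ² = Σ(O-E)²/E = 6.421. df = 3, critical value = 7.815. Fail to reject H₀.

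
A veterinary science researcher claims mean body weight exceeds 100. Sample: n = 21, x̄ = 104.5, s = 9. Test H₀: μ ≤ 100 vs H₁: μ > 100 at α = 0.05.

t = (104.5 - 100)/(9/√21) = 2.291, df = 20. Critical t = 1.725. Reject H₀.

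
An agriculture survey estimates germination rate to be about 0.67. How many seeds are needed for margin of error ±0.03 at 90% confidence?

n = z²p(1-p)/E² = 1.645²×0.67×0.33/0.03² = 664.8 → n = 665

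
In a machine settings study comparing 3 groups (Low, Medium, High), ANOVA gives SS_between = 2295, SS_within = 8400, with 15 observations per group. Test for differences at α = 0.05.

df_between = 2, df_within = 42. F = MS_between/MS_within = 1147.5/200.0 = 5.737. F_crit ≈ 3.22. Reject H₀. At least one mean differs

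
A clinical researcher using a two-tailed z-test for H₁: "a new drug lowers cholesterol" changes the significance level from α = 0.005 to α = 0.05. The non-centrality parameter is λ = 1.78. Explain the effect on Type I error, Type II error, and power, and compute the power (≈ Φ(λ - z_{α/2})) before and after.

Increasing α from 0.005 to 0.05:
• Type I error rate increases (α is the Type I rate by definition).
• Critical value moves from z_{α/2} = 2.807 to 1.96, so power = Φ(λ - z_{α/2}) goes from Φ(1.78 - 2.807) = 0.152 to Φ(1.78 - 1.96) = 0.429.
• Type II error rate β = 1 - power therefore decreases (0.848 → 0.571).
Appropriate when false negatives are costly — here, shelving an effective drug — patients miss out on a treatment that would have helped.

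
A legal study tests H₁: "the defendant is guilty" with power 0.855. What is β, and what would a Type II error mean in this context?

β = 1 - power = 1 - 0.855 = 0.145. A Type II error is failing to reject H₀ when H₀ is false (false negative) — here, failing to conclude that the defendant is guilty when in fact it is true. Consequence: acquitting a guilty person.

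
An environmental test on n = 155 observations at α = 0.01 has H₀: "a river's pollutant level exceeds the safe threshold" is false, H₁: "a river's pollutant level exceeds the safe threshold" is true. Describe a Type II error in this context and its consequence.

Type II error: failing to reject H₀ when it is false — concluding that a river's pollutant level exceeds the safe threshold is not supported when in fact it is. Consequence: allowing unsafe pollution to continue.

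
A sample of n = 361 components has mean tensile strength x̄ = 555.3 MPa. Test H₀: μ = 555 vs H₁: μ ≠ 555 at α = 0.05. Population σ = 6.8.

z = (x̄ - μ₀)/(σ/√n) = (555.3 - 555)/(6.8/√361) = 0.838. Critical value: ±1.96. Since |0.838| ≤ 1.96, Fail to reject H₀.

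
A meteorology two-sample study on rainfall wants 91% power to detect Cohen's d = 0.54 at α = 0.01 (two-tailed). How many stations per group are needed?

z_{α/2} = 2.576, z_β = Φ⁻¹(0.91) = 1.341. For medium effect (d = 0.54): n per group = 2(z_{α/2} + z_β)²/d² = 2(2.576 + 1.341)²/0.54² = 105.2 → 106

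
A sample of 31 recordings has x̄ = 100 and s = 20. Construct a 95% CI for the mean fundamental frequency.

CI = x̄ ± t*(s/√n) = 100 ± 2.042(20/√31) = (92.66, 107.34)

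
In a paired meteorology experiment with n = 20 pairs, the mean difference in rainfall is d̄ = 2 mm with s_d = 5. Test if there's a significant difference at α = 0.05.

t = d̄/(s_d/√n) = 2/(5/√20) = 1.789. df = 19, critical t = ±2.093. Fail to reject H₀.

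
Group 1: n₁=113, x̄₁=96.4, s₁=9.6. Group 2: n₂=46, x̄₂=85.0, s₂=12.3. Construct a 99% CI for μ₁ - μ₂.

Difference = 11.4. SE = √(9.6²/113 + 12.3²/46) = 2.026. CI = (6.18, 16.62)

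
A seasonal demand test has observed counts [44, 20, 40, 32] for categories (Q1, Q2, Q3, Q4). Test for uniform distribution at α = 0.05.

Expected = 34 each. χ² = Σ(O-E)²/E = 9.882. df = 3, critical value = 7.815. Reject H₀.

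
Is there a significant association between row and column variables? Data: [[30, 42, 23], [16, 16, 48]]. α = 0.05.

χ² = 23.607. df = 2, critical = 5.991. Reject H₀. Variables are dependent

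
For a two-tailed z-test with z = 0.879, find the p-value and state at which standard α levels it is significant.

p = 2·P(Z > |0.879|) = 2·(1 - Φ(0.879)) ≈ 0.3794. Not significant at any standard level.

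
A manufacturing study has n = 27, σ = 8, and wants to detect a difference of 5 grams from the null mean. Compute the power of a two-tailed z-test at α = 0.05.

SE = σ/√n = 8/√27 = 1.54. Non-centrality λ = d/SE = 5/1.54 = 3.248. Power ≈ Φ(λ - z_{α/2}) = Φ(3.248 - 1.96) = Φ(1.288) = 0.901.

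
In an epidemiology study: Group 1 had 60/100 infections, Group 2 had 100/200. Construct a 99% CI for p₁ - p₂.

p̂₁ = 0.6, p̂₂ = 0.5. Difference = 0.1. CI = (-0.056, 0.256)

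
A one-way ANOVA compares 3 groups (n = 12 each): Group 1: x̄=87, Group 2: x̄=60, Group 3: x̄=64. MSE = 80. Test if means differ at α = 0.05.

Grand mean = 70.33. SS_between = 5096.0, MS_between = 2548.0. F = 31.85, F_crit ≈ 3.285. Reject H₀.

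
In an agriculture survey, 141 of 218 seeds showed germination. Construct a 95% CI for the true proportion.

p̂ = 0.647. CI = p̂ ± z*√(p̂(1-p̂)/n) = (0.583, 0.71)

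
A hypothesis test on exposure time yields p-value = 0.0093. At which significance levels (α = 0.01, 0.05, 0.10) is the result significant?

p = 0.0093. Significant at: α = 0.01, 0.05, 0.1.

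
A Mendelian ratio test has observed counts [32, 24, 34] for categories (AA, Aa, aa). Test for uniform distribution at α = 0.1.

Expected = 30 each. χ² = Σ(O-E)²/E = 1.867. df = 2, critical value = 4.605. Fail to reject H₀.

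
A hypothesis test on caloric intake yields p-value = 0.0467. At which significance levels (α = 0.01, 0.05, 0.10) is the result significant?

p = 0.0467. Significant at: α = 0.05, 0.1.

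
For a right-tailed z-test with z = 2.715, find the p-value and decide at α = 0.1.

p = P(Z > 2.715) = 1 - Φ(2.715) ≈ 0.0033. Since p < 0.1, reject H₀ (significant) at α = 0.1.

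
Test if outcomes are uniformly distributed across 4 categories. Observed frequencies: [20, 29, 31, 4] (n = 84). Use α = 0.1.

Expected = 21 each. χ² = Σ(O-E)²/E = 21.619. df = 3, critical value = 6.251. Reject H₀.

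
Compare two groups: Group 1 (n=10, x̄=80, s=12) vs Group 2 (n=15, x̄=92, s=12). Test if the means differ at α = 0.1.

Pooled sp = 12.0. t = -2.449, df = 23. Critical t = ±1.714. Reject H₀.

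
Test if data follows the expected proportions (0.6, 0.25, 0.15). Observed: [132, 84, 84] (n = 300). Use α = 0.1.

Expected: [180.0, 75.0, 45.0]. χ² = 47.68. df = 2, critical = 4.605. Reject H₀.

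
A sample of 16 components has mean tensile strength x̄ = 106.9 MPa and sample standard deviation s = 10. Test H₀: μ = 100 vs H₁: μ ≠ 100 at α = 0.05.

t = (x̄ - μ₀)/(s/√n) = (106.9 - 100)/(10/√16) = 2.76. df = 15, critical t = ±2.131. Reject H₀.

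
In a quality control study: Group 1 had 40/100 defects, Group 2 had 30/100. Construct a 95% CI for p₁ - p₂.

p̂₁ = 0.4, p̂₂ = 0.3. Difference = 0.1. CI = (-0.031, 0.231)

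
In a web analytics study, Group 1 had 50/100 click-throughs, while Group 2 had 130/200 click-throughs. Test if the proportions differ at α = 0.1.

p̂₁ = 0.5, p̂₂ = 0.65, pooled p̂ = 0.6. z = -2.5. Critical: ±1.645. Reject H₀.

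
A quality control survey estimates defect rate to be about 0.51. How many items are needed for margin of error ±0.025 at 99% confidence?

n = z²p(1-p)/E² = 2.576²×0.51×0.49/0.025² = 2653.2 → n = 2654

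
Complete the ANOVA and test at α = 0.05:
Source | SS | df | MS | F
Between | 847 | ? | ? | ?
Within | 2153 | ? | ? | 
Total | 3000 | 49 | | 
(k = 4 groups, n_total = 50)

df_between = 3, df_within = 46. MS_between = 282.33, MS_within = 46.8. F = 6.032, F_crit ≈ 2.807. Reject H₀.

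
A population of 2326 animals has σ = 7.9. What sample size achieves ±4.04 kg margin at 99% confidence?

Without FPC: n₀ = (2.576×7.9/4.04)² = 25.374. With FPC: n = n₀N/(n₀+N-1) = 25.1 → n = 26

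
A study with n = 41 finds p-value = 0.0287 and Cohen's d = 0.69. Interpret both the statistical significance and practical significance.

Statistically significant (p = 0.0287 < 0.05). Cohen's d = 0.69 indicates a medium effect size. Both statistical and practical significance should be considered.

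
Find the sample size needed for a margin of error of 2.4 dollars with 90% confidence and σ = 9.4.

n = (z*σ/E)² = (1.645×9.4/2.4)² = 41.5 → n = 42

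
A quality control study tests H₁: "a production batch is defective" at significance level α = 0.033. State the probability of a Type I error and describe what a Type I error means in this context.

P(Type I error) = α = 0.033. A Type I error is rejecting H₀ when H₀ is actually true (false positive) — here, concluding that a production batch is defective when in fact this is not the case. Consequence: scrapping a good batch — wasted material and cost for no reason.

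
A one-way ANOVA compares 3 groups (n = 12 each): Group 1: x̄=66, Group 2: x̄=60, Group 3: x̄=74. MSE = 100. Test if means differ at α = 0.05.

Grand mean = 66.67. SS_between = 1184.0, MS_between = 592.0. F = 5.92, F_crit ≈ 3.285. Reject H₀.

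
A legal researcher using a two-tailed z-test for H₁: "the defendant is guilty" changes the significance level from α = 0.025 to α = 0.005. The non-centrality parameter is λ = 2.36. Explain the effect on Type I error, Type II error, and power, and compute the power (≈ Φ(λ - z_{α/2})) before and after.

Decreasing α from 0.025 to 0.005:
• Type I error rate decreases (α is the Type I rate by definition).
• Critical value moves from z_{α/2} = 2.241 to 2.807, so power = Φ(λ - z_{α/2}) goes from Φ(2.36 - 2.241) = 0.547 to Φ(2.36 - 2.807) = 0.327.
• Type II error rate β = 1 - power therefore increases (0.453 → 0.673).
Appropriate when false positives are costly — here, convicting an innocent person.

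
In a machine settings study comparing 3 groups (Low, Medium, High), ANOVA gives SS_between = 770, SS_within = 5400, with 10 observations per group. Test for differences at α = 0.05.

df_between = 2, df_within = 27. F = MS_between/MS_within = 385.0/200.0 = 1.925. F_crit ≈ 3.354. Fail to reject H₀.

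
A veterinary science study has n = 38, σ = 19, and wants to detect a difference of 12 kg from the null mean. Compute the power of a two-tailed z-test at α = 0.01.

SE = σ/√n = 19/√38 = 3.082. Non-centrality λ = d/SE = 12/3.082 = 3.893. Power ≈ Φ(λ - z_{α/2}) = Φ(3.893 - 2.576) = Φ(1.317) = 0.906.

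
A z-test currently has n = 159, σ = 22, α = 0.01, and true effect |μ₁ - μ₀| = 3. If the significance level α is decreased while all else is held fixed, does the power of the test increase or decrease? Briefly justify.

Power decreases: a smaller α raises the critical value, so less of the H₁ sampling distribution falls in the rejection region.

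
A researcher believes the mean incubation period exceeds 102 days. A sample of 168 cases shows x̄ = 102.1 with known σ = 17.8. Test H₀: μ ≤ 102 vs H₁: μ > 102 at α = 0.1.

z = 0.073. Critical value: 1.28. Fail to reject H₀.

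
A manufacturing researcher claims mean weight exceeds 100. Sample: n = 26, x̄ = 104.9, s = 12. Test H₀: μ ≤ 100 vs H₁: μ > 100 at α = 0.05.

t = (104.9 - 100)/(12/√26) = 2.082, df = 25. Critical t = 1.708. Reject H₀.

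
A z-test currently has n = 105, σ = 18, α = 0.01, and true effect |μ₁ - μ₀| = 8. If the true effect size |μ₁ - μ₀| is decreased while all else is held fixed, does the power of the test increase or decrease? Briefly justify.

Power decreases: a smaller true effect decreases the non-centrality λ = |μ₁ - μ₀|/(σ/√n).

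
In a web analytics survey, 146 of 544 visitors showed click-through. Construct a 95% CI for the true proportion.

p̂ = 0.268. CI = p̂ ± z*√(p̂(1-p̂)/n) = (0.231, 0.306)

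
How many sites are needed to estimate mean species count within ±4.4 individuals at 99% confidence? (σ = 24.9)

n = (z*σ/E)² = (2.576×24.9/4.4)² = 212.5 → n = 213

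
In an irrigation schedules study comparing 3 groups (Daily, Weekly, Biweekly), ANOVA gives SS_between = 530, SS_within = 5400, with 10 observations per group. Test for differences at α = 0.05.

df_between = 2, df_within = 27. F = MS_between/MS_within = 265.0/200.0 = 1.325. F_crit ≈ 3.354. Fail to reject H₀.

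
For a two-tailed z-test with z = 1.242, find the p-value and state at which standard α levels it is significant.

p = 2·P(Z > |1.242|) = 2·(1 - Φ(1.242)) ≈ 0.2142. Not significant at any standard level.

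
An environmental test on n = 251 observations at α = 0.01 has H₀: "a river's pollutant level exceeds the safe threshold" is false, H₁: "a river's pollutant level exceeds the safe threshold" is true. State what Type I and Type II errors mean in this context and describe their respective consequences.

Type I (false positive): concluding that a river's pollutant level exceeds the safe threshold when it is not — shutting down a compliant factory unnecessarily. Type II (false negative): failing to conclude that a river's pollutant level exceeds the safe threshold when it is — allowing unsafe pollution to continue. Which is costlier depends on domain priorities and is a judgement call rather than a statistical fact.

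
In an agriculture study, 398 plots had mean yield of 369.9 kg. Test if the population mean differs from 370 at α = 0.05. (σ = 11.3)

z = (x̄ - μ₀)/(σ/√n) = (369.9 - 370)/(11.3/√398) = -0.177. Critical value: ±1.96. Since |-0.177| ≤ 1.96, Fail to reject H₀.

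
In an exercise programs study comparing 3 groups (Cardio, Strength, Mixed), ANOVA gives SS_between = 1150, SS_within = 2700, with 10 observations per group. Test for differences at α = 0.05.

df_between = 2, df_within = 27. F = MS_between/MS_within = 575.0/100.0 = 5.75. F_crit ≈ 3.354. Reject H₀. At least one mean differs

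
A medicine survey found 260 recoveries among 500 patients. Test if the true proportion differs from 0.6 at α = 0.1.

p̂ = 0.52, p₀ = 0.6. z = (p̂ - p₀)/√(p₀(1-p₀)/n) = -3.651. Critical: ±1.645. Reject H₀.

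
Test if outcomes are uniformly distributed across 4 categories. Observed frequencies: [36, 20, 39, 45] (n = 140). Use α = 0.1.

Expected = 35 each. χ² = Σ(O-E)²/E = 9.771. df = 3, critical value = 6.251. Reject H₀.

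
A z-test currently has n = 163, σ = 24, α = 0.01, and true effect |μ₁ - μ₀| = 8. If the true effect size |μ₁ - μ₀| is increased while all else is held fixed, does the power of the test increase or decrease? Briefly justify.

Power increases: a larger true effect increases the non-centrality λ = |μ₁ - μ₀|/(σ/√n).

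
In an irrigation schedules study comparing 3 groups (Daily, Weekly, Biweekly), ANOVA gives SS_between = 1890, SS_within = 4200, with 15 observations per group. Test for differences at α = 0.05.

df_between = 2, df_within = 42. F = MS_between/MS_within = 945.0/100.0 = 9.45. F_crit ≈ 3.22. Reject H₀. At least one mean differs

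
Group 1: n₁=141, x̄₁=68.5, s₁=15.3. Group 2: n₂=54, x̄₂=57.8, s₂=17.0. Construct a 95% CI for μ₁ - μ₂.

Difference = 10.7. SE = √(15.3²/141 + 17.0²/54) = 2.648. CI = (5.51, 15.89)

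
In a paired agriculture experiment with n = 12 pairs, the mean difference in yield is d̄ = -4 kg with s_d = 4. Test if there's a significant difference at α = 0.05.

t = d̄/(s_d/√n) = -4/(4/√12) = -3.464. df = 11, critical t = ±2.201. Reject H₀.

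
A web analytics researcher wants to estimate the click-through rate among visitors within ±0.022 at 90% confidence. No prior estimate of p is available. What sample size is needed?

Conservative approach: use p = 0.5 (maximizes p(1-p) = 0.25). n = z²(0.25)/E² = 1.645²×0.25/0.022² = 1397.7 → n = 1398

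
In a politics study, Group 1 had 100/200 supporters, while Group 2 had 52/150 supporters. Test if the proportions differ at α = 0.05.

p̂₁ = 0.5, p̂₂ = 0.347, pooled p̂ = 0.434. z = 2.864. Critical: ±1.96. Reject H₀.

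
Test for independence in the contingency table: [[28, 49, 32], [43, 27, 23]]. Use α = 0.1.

χ² = 9.804. df = 2, critical = 4.605. Reject H₀. Variables are dependent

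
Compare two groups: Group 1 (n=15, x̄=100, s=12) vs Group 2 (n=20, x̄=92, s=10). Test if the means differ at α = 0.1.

Pooled sp = 10.89. t = 2.15, df = 33. Critical t = ±1.692. Reject H₀.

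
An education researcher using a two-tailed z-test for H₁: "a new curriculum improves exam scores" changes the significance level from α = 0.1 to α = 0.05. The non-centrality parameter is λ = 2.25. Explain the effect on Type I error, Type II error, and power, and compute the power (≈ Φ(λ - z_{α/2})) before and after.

Decreasing α from 0.1 to 0.05:
• Type I error rate decreases (α is the Type I rate by definition).
• Critical value moves from z_{α/2} = 1.645 to 1.96, so power = Φ(λ - z_{α/2}) goes from Φ(2.25 - 1.645) = 0.727 to Φ(2.25 - 1.96) = 0.614.
• Type II error rate β = 1 - power therefore increases (0.273 → 0.386).
Appropriate when false positives are costly — here, adopting a curriculum that gives no real benefit — disruption for nothing.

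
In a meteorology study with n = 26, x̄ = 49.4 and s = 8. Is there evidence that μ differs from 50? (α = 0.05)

t = (x̄ - μ₀)/(s/√n) = (49.4 - 50)/(8/√26) = -0.382. df = 25, critical t = ±2.06. Fail to reject H₀.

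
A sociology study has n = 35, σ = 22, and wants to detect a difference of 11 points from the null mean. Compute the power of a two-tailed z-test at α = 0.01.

SE = σ/√n = 22/√35 = 3.719. Non-centrality λ = d/SE = 11/3.719 = 2.958. Power ≈ Φ(λ - z_{α/2}) = Φ(2.958 - 2.576) = Φ(0.382) = 0.649.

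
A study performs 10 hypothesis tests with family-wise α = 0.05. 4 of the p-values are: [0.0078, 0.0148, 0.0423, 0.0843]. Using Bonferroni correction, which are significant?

Bonferroni α = 0.05/10 = 0.005. None of the given p-values are significant.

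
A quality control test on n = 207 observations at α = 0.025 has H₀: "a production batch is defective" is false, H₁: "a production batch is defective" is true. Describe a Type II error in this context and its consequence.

Type II error: failing to reject H₀ when it is false — concluding that a production batch is defective is not supported when in fact it is. Consequence: shipping a defective batch — faulty products reach customers.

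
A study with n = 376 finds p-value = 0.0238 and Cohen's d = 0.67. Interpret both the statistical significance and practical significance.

Statistically significant (p = 0.0238 < 0.05). Cohen's d = 0.67 indicates a medium effect size. Both statistical and practical significance should be considered.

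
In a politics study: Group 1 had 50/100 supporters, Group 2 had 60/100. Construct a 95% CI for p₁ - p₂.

p̂₁ = 0.5, p̂₂ = 0.6. Difference = -0.1. CI = (-0.237, 0.037)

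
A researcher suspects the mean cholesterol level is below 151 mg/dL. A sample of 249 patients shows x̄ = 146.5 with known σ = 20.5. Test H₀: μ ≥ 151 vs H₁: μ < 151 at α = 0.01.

z = -3.464. Critical value: -2.33. Reject H₀.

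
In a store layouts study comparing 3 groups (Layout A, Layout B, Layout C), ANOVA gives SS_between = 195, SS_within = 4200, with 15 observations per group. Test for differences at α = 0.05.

df_between = 2, df_within = 42. F = MS_between/MS_within = 97.5/100.0 = 0.975. F_crit ≈ 3.22. Fail to reject H₀.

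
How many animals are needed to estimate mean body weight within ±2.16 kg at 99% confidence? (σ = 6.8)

n = (z*σ/E)² = (2.576×6.8/2.16)² = 65.8 → n = 66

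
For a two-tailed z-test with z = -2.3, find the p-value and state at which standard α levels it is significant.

p = 2·P(Z > |-2.3|) = 2·(1 - Φ(2.3)) ≈ 0.0214. Significant at α = 0.1; Significant at α = 0.05.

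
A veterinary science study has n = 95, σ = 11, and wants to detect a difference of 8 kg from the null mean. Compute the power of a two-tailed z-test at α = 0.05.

SE = σ/√n = 11/√95 = 1.129. Non-centrality λ = d/SE = 8/1.129 = 7.089. Power ≈ Φ(λ - z_{α/2}) = Φ(7.089 - 1.96) = Φ(5.129) = 1.0.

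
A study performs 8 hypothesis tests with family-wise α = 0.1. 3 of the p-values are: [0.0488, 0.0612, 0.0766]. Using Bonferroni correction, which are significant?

Bonferroni α = 0.1/8 = 0.0125. None of the given p-values are significant.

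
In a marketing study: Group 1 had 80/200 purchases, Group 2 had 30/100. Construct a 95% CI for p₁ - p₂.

p̂₁ = 0.4, p̂₂ = 0.3. Difference = 0.1. CI = (-0.013, 0.213)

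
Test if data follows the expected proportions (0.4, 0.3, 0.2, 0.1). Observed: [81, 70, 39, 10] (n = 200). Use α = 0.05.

Expected: [80.0, 60.0, 40.0, 20.0]. χ² = 6.704. df = 3, critical = 7.815. Fail to reject H₀.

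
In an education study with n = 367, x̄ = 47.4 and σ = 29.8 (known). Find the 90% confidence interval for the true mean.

CI = x̄ ± z*(σ/√n) = 47.4 ± 1.645(29.8/√367) = 47.4 ± 2.56 = (44.84, 49.96)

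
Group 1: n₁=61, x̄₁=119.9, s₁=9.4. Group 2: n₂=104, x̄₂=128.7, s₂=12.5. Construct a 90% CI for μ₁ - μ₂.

Difference = -8.8. SE = √(9.4²/61 + 12.5²/104) = 1.718. CI = (-11.63, -5.97)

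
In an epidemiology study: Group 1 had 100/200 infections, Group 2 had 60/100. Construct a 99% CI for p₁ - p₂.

p̂₁ = 0.5, p̂₂ = 0.6. Difference = -0.1. CI = (-0.256, 0.056)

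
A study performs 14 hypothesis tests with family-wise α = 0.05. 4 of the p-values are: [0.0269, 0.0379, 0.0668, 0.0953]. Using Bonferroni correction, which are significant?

Bonferroni α = 0.05/14 = 0.00357. None of the given p-values are significant.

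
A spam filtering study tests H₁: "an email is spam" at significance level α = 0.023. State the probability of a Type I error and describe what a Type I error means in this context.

P(Type I error) = α = 0.023. A Type I error is rejecting H₀ when H₀ is actually true (false positive) — here, concluding that an email is spam when in fact this is not the case. Consequence: a legitimate email is sent to the spam folder and the user misses it.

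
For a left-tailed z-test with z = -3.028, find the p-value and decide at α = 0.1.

p = P(Z < -3.028) = Φ(-3.028) ≈ 0.0012. Since p < 0.1, reject H₀ (significant) at α = 0.1.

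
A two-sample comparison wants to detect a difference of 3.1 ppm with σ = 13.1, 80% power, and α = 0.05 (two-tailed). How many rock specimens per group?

n per group = 2(z_α/2 + z_β)²σ²/d² = 2×(1.96 + 0.84)²×13.1²/3.1² = 280.005 → n = 281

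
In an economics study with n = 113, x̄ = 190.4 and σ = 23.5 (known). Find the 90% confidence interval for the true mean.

CI = x̄ ± z*(σ/√n) = 190.4 ± 1.645(23.5/√113) = 190.4 ± 3.64 = (186.76, 194.04)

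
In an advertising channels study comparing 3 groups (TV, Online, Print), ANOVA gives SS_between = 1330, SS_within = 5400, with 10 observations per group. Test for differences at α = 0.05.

df_between = 2, df_within = 27. F = MS_between/MS_within = 665.0/200.0 = 3.325. F_crit ≈ 3.354. Fail to reject H₀.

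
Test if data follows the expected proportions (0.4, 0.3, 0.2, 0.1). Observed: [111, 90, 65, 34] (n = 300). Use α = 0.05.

Expected: [120.0, 90.0, 60.0, 30.0]. χ² = 1.625. df = 3, critical = 7.815. Fail to reject H₀.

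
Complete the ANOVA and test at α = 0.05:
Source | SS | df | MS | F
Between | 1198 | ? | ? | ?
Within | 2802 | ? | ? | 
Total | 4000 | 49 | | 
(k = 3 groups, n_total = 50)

df_between = 2, df_within = 47. MS_between = 599.0, MS_within = 59.62. F = 10.047, F_crit ≈ 3.195. Reject H₀.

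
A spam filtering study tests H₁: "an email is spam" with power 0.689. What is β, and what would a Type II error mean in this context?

β = 1 - power = 1 - 0.689 = 0.311. A Type II error is failing to reject H₀ when H₀ is false (false negative) — here, failing to conclude that an email is spam when in fact it is true. Consequence: a spam email lands in the inbox.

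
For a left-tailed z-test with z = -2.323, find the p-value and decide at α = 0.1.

p = P(Z < -2.323) = Φ(-2.323) ≈ 0.0101. Since p < 0.1, reject H₀ (significant) at α = 0.1.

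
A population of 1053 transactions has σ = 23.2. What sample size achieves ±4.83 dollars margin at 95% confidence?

Without FPC: n₀ = (1.96×23.2/4.83)² = 88.633. With FPC: n = n₀N/(n₀+N-1) = 81.8 → n = 82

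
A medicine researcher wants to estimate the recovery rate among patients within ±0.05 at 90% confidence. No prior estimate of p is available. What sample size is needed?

Conservative approach: use p = 0.5 (maximizes p(1-p) = 0.25). n = z²(0.25)/E² = 1.645²×0.25/0.05² = 270.6 → n = 271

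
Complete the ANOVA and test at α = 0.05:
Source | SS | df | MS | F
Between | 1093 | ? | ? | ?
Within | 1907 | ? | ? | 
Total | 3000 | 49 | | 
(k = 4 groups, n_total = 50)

df_between = 3, df_within = 46. MS_between = 364.33, MS_within = 41.46. F = 8.788, F_crit ≈ 2.807. Reject H₀.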